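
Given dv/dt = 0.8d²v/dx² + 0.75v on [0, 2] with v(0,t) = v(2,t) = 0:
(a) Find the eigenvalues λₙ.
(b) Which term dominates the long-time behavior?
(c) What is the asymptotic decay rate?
Eigenvalues: λₙ = 0.8n²π²/2² - 0.75.
First three modes:
  n=1: λ₁ = 0.8π²/2² - 0.75 ≈ 1.224
  n=2: λ₂ = 3.2π²/2² - 0.75 ≈ 7.146
  n=3: λ₃ = 7.2π²/2² - 0.75 ≈ 17.015
Since 0.8π²/2² ≈ 1.974 > 0.75, all λₙ > 0.
The n=1 mode decays slowest → dominates as t → ∞.
Asymptotic: v ~ c₁ sin(πx/2) e^{-λ₁t} with decay rate λ₁ ≈ 1.224.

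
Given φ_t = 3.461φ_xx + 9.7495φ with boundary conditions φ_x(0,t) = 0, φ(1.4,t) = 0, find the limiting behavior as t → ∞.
φ grows unboundedly. Reaction dominates diffusion (r=9.7495 > κπ²/(4L²)≈4.36); solution grows exponentially.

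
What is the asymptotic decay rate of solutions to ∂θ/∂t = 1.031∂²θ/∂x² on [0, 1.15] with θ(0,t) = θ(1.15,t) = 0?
Eigenvalues: λₙ = 1.031n²π²/1.15².
First three modes:
  n=1: λ₁ = 1.031π²/1.15² ≈ 7.694
  n=2: λ₂ = 4.124π²/1.15² ≈ 30.777 (4× faster decay)
  n=3: λ₃ = 9.279π²/1.15² ≈ 69.248 (9× faster decay)
As t → ∞, higher modes decay exponentially faster. The n=1 mode dominates: θ ~ c₁ sin(πx/1.15) e^{-λ₁t}.
Decay rate: λ₁ = 1.031π²/1.15² ≈ 7.694.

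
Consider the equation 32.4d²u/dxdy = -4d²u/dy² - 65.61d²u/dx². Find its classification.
Rewriting in standard form: 65.61d²u/dx² + 32.4d²u/dxdy + 4d²u/dy² = 0. Parabolic. (A = 65.61, B = 32.4, C = 4 gives B² - 4AC = 0.)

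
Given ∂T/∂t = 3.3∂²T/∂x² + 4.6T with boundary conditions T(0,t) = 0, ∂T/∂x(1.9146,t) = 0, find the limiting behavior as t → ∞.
T grows unboundedly. Reaction dominates diffusion (r=4.6 > κπ²/(4L²)≈2.22); solution grows exponentially.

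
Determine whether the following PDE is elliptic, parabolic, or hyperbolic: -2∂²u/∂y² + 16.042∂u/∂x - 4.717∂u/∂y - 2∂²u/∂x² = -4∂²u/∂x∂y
Rewriting in standard form: -2∂²u/∂x² + 4∂²u/∂x∂y - 2∂²u/∂y² + 16.042∂u/∂x - 4.717∂u/∂y = 0. Coefficients: A = -2, B = 4, C = -2. B² - 4AC = 0, which is zero, so the equation is parabolic.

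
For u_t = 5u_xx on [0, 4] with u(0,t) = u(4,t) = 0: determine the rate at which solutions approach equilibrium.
Eigenvalues: λₙ = 5n²π²/4².
First three modes:
  n=1: λ₁ = 5π²/4² ≈ 3.084
  n=2: λ₂ = 20π²/4² ≈ 12.337 (4× faster decay)
  n=3: λ₃ = 45π²/4² ≈ 27.758 (9× faster decay)
As t → ∞, higher modes decay exponentially faster. The n=1 mode dominates: u ~ c₁ sin(πx/4) e^{-λ₁t}.
Decay rate: λ₁ = 5π²/4² ≈ 3.084.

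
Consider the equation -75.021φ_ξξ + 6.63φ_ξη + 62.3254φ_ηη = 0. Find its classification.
Hyperbolic. (A = -75.021, B = 6.63, C = 62.3254 gives B² - 4AC = 18746.8122336.)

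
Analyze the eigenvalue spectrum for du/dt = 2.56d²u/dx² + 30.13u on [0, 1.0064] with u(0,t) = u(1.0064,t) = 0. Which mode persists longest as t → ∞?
Eigenvalues: λₙ = 2.56n²π²/1.0064² - 30.13.
First three modes:
  n=1: λ₁ = 2.56π²/1.0064² - 30.13 ≈ -5.184
  n=2: λ₂ = 10.24π²/1.0064² - 30.13 ≈ 69.653
  n=3: λ₃ = 23.04π²/1.0064² - 30.13 ≈ 194.383
Since 2.56π²/1.0064² ≈ 24.946 < 30.13, λ₁ < 0.
The n=1 mode grows fastest (−λₙ is largest for n=1) → dominates.
Asymptotic: u ~ c₁ sin(πx/1.0064) e^{5.184t} (exponential growth at rate −λ₁ ≈ 5.184).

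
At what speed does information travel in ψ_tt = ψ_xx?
Speed = 1. Information travels along characteristics x = x₀ ± 1t.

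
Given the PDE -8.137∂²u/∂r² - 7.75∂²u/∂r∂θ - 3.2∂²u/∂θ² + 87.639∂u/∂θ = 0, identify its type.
The second-order coefficients are A = -8.137, B = -7.75, C = -3.2. Since B² - 4AC = -44.0911 < 0, this is an elliptic PDE.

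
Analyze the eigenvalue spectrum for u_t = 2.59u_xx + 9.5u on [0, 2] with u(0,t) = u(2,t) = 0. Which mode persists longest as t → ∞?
Eigenvalues: λₙ = 2.59n²π²/2² - 9.5.
First three modes:
  n=1: λ₁ = 2.59π²/2² - 9.5 ≈ -3.109
  n=2: λ₂ = 10.36π²/2² - 9.5 ≈ 16.062
  n=3: λ₃ = 23.31π²/2² - 9.5 ≈ 48.015
Since 2.59π²/2² ≈ 6.391 < 9.5, λ₁ < 0.
The n=1 mode grows fastest (−λₙ is largest for n=1) → dominates.
Asymptotic: u ~ c₁ sin(πx/2) e^{3.109t} (exponential growth at rate −λ₁ ≈ 3.109).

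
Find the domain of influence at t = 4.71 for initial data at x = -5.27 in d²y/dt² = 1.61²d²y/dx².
Domain of influence: [-12.8531, 2.3131]. Data at x = -5.27 spreads outward at speed 1.61.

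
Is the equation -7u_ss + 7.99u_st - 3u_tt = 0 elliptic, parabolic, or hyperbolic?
Computing B² - 4AC with A = -7, B = 7.99, C = -3: discriminant = -20.1599 (negative). Answer: elliptic.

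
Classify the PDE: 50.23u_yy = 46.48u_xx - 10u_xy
Rewriting in standard form: -46.48u_xx + 10u_xy + 50.23u_yy = 0. A = -46.48, B = 10, C = 50.23. Discriminant B² - 4AC = 9438.7616. Since 9438.7616 > 0, hyperbolic.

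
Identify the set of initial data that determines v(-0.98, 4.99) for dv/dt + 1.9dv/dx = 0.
A single point: x = -10.461. The characteristic through (-0.98, 4.99) is x - 1.9t = const, so x = -0.98 - 1.9·4.99 = -10.461.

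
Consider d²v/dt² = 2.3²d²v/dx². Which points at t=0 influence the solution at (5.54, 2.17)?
Domain of dependence: [0.549, 10.531]. Signals travel at speed 2.3, so data within |x - 5.54| ≤ 2.3·2.17 = 4.991 can reach the point.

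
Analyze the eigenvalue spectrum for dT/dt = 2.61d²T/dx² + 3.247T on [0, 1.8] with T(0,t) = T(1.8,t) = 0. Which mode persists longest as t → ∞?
Eigenvalues: λₙ = 2.61n²π²/1.8² - 3.247.
First three modes:
  n=1: λ₁ = 2.61π²/1.8² - 3.247 ≈ 4.704
  n=2: λ₂ = 10.44π²/1.8² - 3.247 ≈ 28.555
  n=3: λ₃ = 23.49π²/1.8² - 3.247 ≈ 68.308
Since 2.61π²/1.8² ≈ 7.951 > 3.247, all λₙ > 0.
The n=1 mode decays slowest → dominates as t → ∞.
Asymptotic: T ~ c₁ sin(πx/1.8) e^{-λ₁t} with decay rate λ₁ ≈ 4.704.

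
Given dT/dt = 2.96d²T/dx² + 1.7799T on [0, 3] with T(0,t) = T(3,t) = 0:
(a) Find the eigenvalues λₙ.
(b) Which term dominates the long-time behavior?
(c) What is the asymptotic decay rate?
Eigenvalues: λₙ = 2.96n²π²/3² - 1.7799.
First three modes:
  n=1: λ₁ = 2.96π²/3² - 1.7799 ≈ 1.466
  n=2: λ₂ = 11.84π²/3² - 1.7799 ≈ 11.204
  n=3: λ₃ = 26.64π²/3² - 1.7799 ≈ 27.434
Since 2.96π²/3² ≈ 3.246 > 1.7799, all λₙ > 0.
The n=1 mode decays slowest → dominates as t → ∞.
Asymptotic: T ~ c₁ sin(πx/3) e^{-λ₁t} with decay rate λ₁ ≈ 1.466.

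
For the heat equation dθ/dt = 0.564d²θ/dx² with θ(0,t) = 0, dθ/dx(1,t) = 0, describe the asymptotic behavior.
θ → 0. Heat escapes through the Dirichlet boundary.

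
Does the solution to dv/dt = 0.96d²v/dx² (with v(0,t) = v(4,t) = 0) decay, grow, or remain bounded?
v → 0. Heat diffuses out through both boundaries.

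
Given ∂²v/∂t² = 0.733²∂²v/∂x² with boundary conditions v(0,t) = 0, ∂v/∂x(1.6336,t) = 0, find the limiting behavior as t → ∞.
v oscillates (no decay). Energy is conserved; the solution oscillates indefinitely as standing waves.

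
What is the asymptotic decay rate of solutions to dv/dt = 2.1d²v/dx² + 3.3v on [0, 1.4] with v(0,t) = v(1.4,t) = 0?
Eigenvalues: λₙ = 2.1n²π²/1.4² - 3.3.
First three modes:
  n=1: λ₁ = 2.1π²/1.4² - 3.3 ≈ 7.275
  n=2: λ₂ = 8.4π²/1.4² - 3.3 ≈ 38.998
  n=3: λ₃ = 18.9π²/1.4² - 3.3 ≈ 91.871
Since 2.1π²/1.4² ≈ 10.575 > 3.3, all λₙ > 0.
The n=1 mode decays slowest → dominates as t → ∞.
Asymptotic: v ~ c₁ sin(πx/1.4) e^{-λ₁t} with decay rate λ₁ ≈ 7.275.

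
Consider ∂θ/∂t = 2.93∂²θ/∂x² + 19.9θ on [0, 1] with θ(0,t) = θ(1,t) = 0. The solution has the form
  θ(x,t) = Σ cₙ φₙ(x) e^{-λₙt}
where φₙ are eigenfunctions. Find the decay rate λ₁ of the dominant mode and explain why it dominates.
Eigenvalues: λₙ = 2.93n²π²/1² - 19.9.
First three modes:
  n=1: λ₁ = 2.93π² - 19.9 ≈ 9.018
  n=2: λ₂ = 11.72π² - 19.9 ≈ 95.772
  n=3: λ₃ = 26.37π² - 19.9 ≈ 240.361
Since 2.93π² ≈ 28.918 > 19.9, all λₙ > 0.
The n=1 mode decays slowest → dominates as t → ∞.
Asymptotic: θ ~ c₁ sin(πx/1) e^{-λ₁t} with decay rate λ₁ ≈ 9.018.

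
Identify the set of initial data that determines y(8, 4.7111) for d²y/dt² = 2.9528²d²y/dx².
Domain of dependence: [-5.91093608, 21.91093608]. Signals travel at speed 2.9528, so data within |x - 8| ≤ 2.9528·4.7111 = 13.91093608 can reach the point.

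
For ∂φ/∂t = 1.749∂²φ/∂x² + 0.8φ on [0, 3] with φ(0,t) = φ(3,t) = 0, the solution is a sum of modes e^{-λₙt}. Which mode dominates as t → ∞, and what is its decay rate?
Eigenvalues: λₙ = 1.749n²π²/3² - 0.8.
First three modes:
  n=1: λ₁ = 1.749π²/3² - 0.8 ≈ 1.118
  n=2: λ₂ = 6.996π²/3² - 0.8 ≈ 6.872
  n=3: λ₃ = 15.741π²/3² - 0.8 ≈ 16.462
Since 1.749π²/3² ≈ 1.918 > 0.8, all λₙ > 0.
The n=1 mode decays slowest → dominates as t → ∞.
Asymptotic: φ ~ c₁ sin(πx/3) e^{-λ₁t} with decay rate λ₁ ≈ 1.118.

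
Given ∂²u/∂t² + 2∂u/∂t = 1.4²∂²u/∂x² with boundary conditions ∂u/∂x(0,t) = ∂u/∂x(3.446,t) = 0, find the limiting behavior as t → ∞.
u → constant (steady state). Damping (γ=2) dissipates the nonconstant modes; with Neumann BCs the spatial average obeys M''+γM'=0 and tends to a finite limit.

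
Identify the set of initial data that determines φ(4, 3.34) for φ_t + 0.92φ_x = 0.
A single point: x = 0.9272. The characteristic through (4, 3.34) is x - 0.92t = const, so x = 4 - 0.92·3.34 = 0.9272.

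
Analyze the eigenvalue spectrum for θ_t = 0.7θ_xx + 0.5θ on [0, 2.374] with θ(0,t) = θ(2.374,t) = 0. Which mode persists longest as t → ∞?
Eigenvalues: λₙ = 0.7n²π²/2.374² - 0.5.
First three modes:
  n=1: λ₁ = 0.7π²/2.374² - 0.5 ≈ 0.726
  n=2: λ₂ = 2.8π²/2.374² - 0.5 ≈ 4.403
  n=3: λ₃ = 6.3π²/2.374² - 0.5 ≈ 10.533
Since 0.7π²/2.374² ≈ 1.226 > 0.5, all λₙ > 0.
The n=1 mode decays slowest → dominates as t → ∞.
Asymptotic: θ ~ c₁ sin(πx/2.374) e^{-λ₁t} with decay rate λ₁ ≈ 0.726.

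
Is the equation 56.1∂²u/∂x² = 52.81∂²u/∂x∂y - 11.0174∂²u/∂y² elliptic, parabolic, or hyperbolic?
Rewriting in standard form: 56.1∂²u/∂x² - 52.81∂²u/∂x∂y + 11.0174∂²u/∂y² = 0. Computing B² - 4AC with A = 56.1, B = -52.81, C = 11.0174: discriminant = 316.59154 (positive). Answer: hyperbolic.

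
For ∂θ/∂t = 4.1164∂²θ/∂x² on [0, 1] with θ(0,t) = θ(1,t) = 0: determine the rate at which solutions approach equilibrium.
Eigenvalues: λₙ = 4.1164n²π².
First three modes:
  n=1: λ₁ = 4.1164π² ≈ 40.627
  n=2: λ₂ = 16.4656π² ≈ 162.509 (4× faster decay)
  n=3: λ₃ = 37.0476π² ≈ 365.645 (9× faster decay)
As t → ∞, higher modes decay exponentially faster. The n=1 mode dominates: θ ~ c₁ sin(πx) e^{-λ₁t}.
Decay rate: λ₁ = 4.1164π² ≈ 40.627.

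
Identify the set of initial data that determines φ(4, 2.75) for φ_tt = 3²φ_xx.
Domain of dependence: [-4.25, 12.25]. Signals travel at speed 3, so data within |x - 4| ≤ 3·2.75 = 8.25 can reach the point.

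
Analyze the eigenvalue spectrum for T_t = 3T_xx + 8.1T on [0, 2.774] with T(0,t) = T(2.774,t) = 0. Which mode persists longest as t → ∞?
Eigenvalues: λₙ = 3n²π²/2.774² - 8.1.
First three modes:
  n=1: λ₁ = 3π²/2.774² - 8.1 ≈ -4.252
  n=2: λ₂ = 12π²/2.774² - 8.1 ≈ 7.291
  n=3: λ₃ = 27π²/2.774² - 8.1 ≈ 26.53
Since 3π²/2.774² ≈ 3.848 < 8.1, λ₁ < 0.
The n=1 mode grows fastest (−λₙ is largest for n=1) → dominates.
Asymptotic: T ~ c₁ sin(πx/2.774) e^{4.252t} (exponential growth at rate −λ₁ ≈ 4.252).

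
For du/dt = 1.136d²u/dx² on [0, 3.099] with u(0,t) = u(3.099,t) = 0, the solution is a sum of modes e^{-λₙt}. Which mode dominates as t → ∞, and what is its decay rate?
Eigenvalues: λₙ = 1.136n²π²/3.099².
First three modes:
  n=1: λ₁ = 1.136π²/3.099² ≈ 1.167
  n=2: λ₂ = 4.544π²/3.099² ≈ 4.67 (4× faster decay)
  n=3: λ₃ = 10.224π²/3.099² ≈ 10.507 (9× faster decay)
As t → ∞, higher modes decay exponentially faster. The n=1 mode dominates: u ~ c₁ sin(πx/3.099) e^{-λ₁t}.
Decay rate: λ₁ = 1.136π²/3.099² ≈ 1.167.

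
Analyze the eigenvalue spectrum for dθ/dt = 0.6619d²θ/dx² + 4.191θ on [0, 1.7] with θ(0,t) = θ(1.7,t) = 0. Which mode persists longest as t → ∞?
Eigenvalues: λₙ = 0.6619n²π²/1.7² - 4.191.
First three modes:
  n=1: λ₁ = 0.6619π²/1.7² - 4.191 ≈ -1.931
  n=2: λ₂ = 2.6476π²/1.7² - 4.191 ≈ 4.851
  n=3: λ₃ = 5.9571π²/1.7² - 4.191 ≈ 16.153
Since 0.6619π²/1.7² ≈ 2.26 < 4.191, λ₁ < 0.
The n=1 mode grows fastest (−λₙ is largest for n=1) → dominates.
Asymptotic: θ ~ c₁ sin(πx/1.7) e^{1.931t} (exponential growth at rate −λ₁ ≈ 1.931).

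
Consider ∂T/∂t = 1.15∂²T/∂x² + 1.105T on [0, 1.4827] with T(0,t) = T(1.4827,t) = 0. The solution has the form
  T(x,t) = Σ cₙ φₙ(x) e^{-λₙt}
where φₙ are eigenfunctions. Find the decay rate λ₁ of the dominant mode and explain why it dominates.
Eigenvalues: λₙ = 1.15n²π²/1.4827² - 1.105.
First three modes:
  n=1: λ₁ = 1.15π²/1.4827² - 1.105 ≈ 4.058
  n=2: λ₂ = 4.6π²/1.4827² - 1.105 ≈ 19.546
  n=3: λ₃ = 10.35π²/1.4827² - 1.105 ≈ 45.361
Since 1.15π²/1.4827² ≈ 5.163 > 1.105, all λₙ > 0.
The n=1 mode decays slowest → dominates as t → ∞.
Asymptotic: T ~ c₁ sin(πx/1.4827) e^{-λ₁t} with decay rate λ₁ ≈ 4.058.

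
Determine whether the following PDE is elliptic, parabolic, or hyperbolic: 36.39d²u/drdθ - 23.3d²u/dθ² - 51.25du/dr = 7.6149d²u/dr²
Rewriting in standard form: -7.6149d²u/dr² + 36.39d²u/drdθ - 23.3d²u/dθ² - 51.25du/dr = 0. Coefficients: A = -7.6149, B = 36.39, C = -23.3. B² - 4AC = 614.52342, which is positive, so the equation is hyperbolic.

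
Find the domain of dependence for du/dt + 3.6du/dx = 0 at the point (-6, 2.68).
A single point: x = -15.648. The characteristic through (-6, 2.68) is x - 3.6t = const, so x = -6 - 3.6·2.68 = -15.648.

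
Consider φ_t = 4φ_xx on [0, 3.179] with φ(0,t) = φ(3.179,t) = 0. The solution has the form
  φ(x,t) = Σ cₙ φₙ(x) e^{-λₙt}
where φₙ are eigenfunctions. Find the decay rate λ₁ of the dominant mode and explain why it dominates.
Eigenvalues: λₙ = 4n²π²/3.179².
First three modes:
  n=1: λ₁ = 4π²/3.179² ≈ 3.906
  n=2: λ₂ = 16π²/3.179² ≈ 15.626 (4× faster decay)
  n=3: λ₃ = 36π²/3.179² ≈ 35.158 (9× faster decay)
As t → ∞, higher modes decay exponentially faster. The n=1 mode dominates: φ ~ c₁ sin(πx/3.179) e^{-λ₁t}.
Decay rate: λ₁ = 4π²/3.179² ≈ 3.906.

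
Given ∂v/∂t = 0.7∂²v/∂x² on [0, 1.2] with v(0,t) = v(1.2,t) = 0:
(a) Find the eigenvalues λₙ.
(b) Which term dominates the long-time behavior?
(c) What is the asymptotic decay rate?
Eigenvalues: λₙ = 0.7n²π²/1.2².
First three modes:
  n=1: λ₁ = 0.7π²/1.2² ≈ 4.798
  n=2: λ₂ = 2.8π²/1.2² ≈ 19.191 (4× faster decay)
  n=3: λ₃ = 6.3π²/1.2² ≈ 43.18 (9× faster decay)
As t → ∞, higher modes decay exponentially faster. The n=1 mode dominates: v ~ c₁ sin(πx/1.2) e^{-λ₁t}.
Decay rate: λ₁ = 0.7π²/1.2² ≈ 4.798.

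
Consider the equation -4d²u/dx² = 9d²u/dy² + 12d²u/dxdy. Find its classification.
Rewriting in standard form: -4d²u/dx² - 12d²u/dxdy - 9d²u/dy² = 0. Parabolic. (A = -4, B = -12, C = -9 gives B² - 4AC = 0.)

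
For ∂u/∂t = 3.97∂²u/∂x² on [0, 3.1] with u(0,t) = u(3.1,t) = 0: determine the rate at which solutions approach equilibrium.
Eigenvalues: λₙ = 3.97n²π²/3.1².
First three modes:
  n=1: λ₁ = 3.97π²/3.1² ≈ 4.077
  n=2: λ₂ = 15.88π²/3.1² ≈ 16.309 (4× faster decay)
  n=3: λ₃ = 35.73π²/3.1² ≈ 36.695 (9× faster decay)
As t → ∞, higher modes decay exponentially faster. The n=1 mode dominates: u ~ c₁ sin(πx/3.1) e^{-λ₁t}.
Decay rate: λ₁ = 3.97π²/3.1² ≈ 4.077.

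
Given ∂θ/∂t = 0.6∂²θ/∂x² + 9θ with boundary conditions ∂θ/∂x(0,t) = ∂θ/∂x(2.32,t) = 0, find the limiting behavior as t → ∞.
θ grows unboundedly. With Neumann BCs the constant mode has diffusion eigenvalue 0, so any r > 0 makes it grow like e^(9t); solution grows exponentially.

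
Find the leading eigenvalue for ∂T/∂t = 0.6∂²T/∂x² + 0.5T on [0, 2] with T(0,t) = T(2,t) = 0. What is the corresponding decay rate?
Eigenvalues: λₙ = 0.6n²π²/2² - 0.5.
First three modes:
  n=1: λ₁ = 0.6π²/2² - 0.5 ≈ 0.98
  n=2: λ₂ = 2.4π²/2² - 0.5 ≈ 5.422
  n=3: λ₃ = 5.4π²/2² - 0.5 ≈ 12.824
Since 0.6π²/2² ≈ 1.48 > 0.5, all λₙ > 0.
The n=1 mode decays slowest → dominates as t → ∞.
Asymptotic: T ~ c₁ sin(πx/2) e^{-λ₁t} with decay rate λ₁ ≈ 0.98.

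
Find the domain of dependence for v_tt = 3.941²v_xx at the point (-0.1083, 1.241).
Domain of dependence: [-4.999081, 4.782481]. Signals travel at speed 3.941, so data within |x - -0.1083| ≤ 3.941·1.241 = 4.890781 can reach the point.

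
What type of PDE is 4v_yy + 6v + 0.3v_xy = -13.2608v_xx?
Rewriting in standard form: 13.2608v_xx + 0.3v_xy + 4v_yy + 6v = 0. With A = 13.2608, B = 0.3, C = 4, the discriminant is -212.0828. This is an elliptic PDE.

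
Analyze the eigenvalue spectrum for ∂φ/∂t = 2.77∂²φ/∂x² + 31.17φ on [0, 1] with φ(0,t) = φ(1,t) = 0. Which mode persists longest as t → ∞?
Eigenvalues: λₙ = 2.77n²π²/1² - 31.17.
First three modes:
  n=1: λ₁ = 2.77π² - 31.17 ≈ -3.831
  n=2: λ₂ = 11.08π² - 31.17 ≈ 78.185
  n=3: λ₃ = 24.93π² - 31.17 ≈ 214.879
Since 2.77π² ≈ 27.339 < 31.17, λ₁ < 0.
The n=1 mode grows fastest (−λₙ is largest for n=1) → dominates.
Asymptotic: φ ~ c₁ sin(πx/1) e^{3.831t} (exponential growth at rate −λ₁ ≈ 3.831).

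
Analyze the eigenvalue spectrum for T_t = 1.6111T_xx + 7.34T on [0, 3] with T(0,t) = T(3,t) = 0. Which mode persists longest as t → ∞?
Eigenvalues: λₙ = 1.6111n²π²/3² - 7.34.
First three modes:
  n=1: λ₁ = 1.6111π²/3² - 7.34 ≈ -5.573
  n=2: λ₂ = 6.4444π²/3² - 7.34 ≈ -0.273
  n=3: λ₃ = 14.4999π²/3² - 7.34 ≈ 8.561
Since 1.6111π²/3² ≈ 1.767 < 7.34, λ₁ < 0.
The n=1 mode grows fastest (−λₙ is largest for n=1) → dominates.
Asymptotic: T ~ c₁ sin(πx/3) e^{5.573t} (exponential growth at rate −λ₁ ≈ 5.573).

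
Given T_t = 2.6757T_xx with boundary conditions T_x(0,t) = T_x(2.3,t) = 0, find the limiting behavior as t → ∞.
T → constant (steady state). Heat is conserved (no flux at boundaries); solution approaches the spatial average.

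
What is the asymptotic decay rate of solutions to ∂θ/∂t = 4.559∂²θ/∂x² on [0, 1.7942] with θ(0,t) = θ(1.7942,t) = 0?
Eigenvalues: λₙ = 4.559n²π²/1.7942².
First three modes:
  n=1: λ₁ = 4.559π²/1.7942² ≈ 13.977
  n=2: λ₂ = 18.236π²/1.7942² ≈ 55.91 (4× faster decay)
  n=3: λ₃ = 41.031π²/1.7942² ≈ 125.797 (9× faster decay)
As t → ∞, higher modes decay exponentially faster. The n=1 mode dominates: θ ~ c₁ sin(πx/1.7942) e^{-λ₁t}.
Decay rate: λ₁ = 4.559π²/1.7942² ≈ 13.977.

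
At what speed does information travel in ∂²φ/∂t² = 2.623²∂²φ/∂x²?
Speed = 2.623. Information travels along characteristics x = x₀ ± 2.623t.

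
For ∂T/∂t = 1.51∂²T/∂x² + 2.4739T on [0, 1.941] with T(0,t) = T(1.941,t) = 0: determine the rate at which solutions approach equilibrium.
Eigenvalues: λₙ = 1.51n²π²/1.941² - 2.4739.
First three modes:
  n=1: λ₁ = 1.51π²/1.941² - 2.4739 ≈ 1.482
  n=2: λ₂ = 6.04π²/1.941² - 2.4739 ≈ 13.349
  n=3: λ₃ = 13.59π²/1.941² - 2.4739 ≈ 33.128
Since 1.51π²/1.941² ≈ 3.956 > 2.4739, all λₙ > 0.
The n=1 mode decays slowest → dominates as t → ∞.
Asymptotic: T ~ c₁ sin(πx/1.941) e^{-λ₁t} with decay rate λ₁ ≈ 1.482.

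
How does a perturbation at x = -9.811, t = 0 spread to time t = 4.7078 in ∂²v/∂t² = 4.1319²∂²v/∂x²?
Domain of influence: [-29.26315882, 9.64115882]. Data at x = -9.811 spreads outward at speed 4.1319.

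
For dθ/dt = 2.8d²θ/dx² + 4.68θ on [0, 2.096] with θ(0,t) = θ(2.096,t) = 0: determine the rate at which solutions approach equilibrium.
Eigenvalues: λₙ = 2.8n²π²/2.096² - 4.68.
First three modes:
  n=1: λ₁ = 2.8π²/2.096² - 4.68 ≈ 1.61
  n=2: λ₂ = 11.2π²/2.096² - 4.68 ≈ 20.481
  n=3: λ₃ = 25.2π²/2.096² - 4.68 ≈ 51.933
Since 2.8π²/2.096² ≈ 6.29 > 4.68, all λₙ > 0.
The n=1 mode decays slowest → dominates as t → ∞.
Asymptotic: θ ~ c₁ sin(πx/2.096) e^{-λ₁t} with decay rate λ₁ ≈ 1.61.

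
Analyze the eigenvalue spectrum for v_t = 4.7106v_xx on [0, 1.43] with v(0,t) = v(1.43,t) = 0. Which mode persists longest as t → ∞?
Eigenvalues: λₙ = 4.7106n²π²/1.43².
First three modes:
  n=1: λ₁ = 4.7106π²/1.43² ≈ 22.735
  n=2: λ₂ = 18.8424π²/1.43² ≈ 90.942 (4× faster decay)
  n=3: λ₃ = 42.3954π²/1.43² ≈ 204.619 (9× faster decay)
As t → ∞, higher modes decay exponentially faster. The n=1 mode dominates: v ~ c₁ sin(πx/1.43) e^{-λ₁t}.
Decay rate: λ₁ = 4.7106π²/1.43² ≈ 22.735.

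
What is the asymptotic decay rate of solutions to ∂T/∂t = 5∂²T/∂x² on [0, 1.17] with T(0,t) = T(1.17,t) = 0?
Eigenvalues: λₙ = 5n²π²/1.17².
First three modes:
  n=1: λ₁ = 5π²/1.17² ≈ 36.049
  n=2: λ₂ = 20π²/1.17² ≈ 144.198 (4× faster decay)
  n=3: λ₃ = 45π²/1.17² ≈ 324.445 (9× faster decay)
As t → ∞, higher modes decay exponentially faster. The n=1 mode dominates: T ~ c₁ sin(πx/1.17) e^{-λ₁t}.
Decay rate: λ₁ = 5π²/1.17² ≈ 36.049.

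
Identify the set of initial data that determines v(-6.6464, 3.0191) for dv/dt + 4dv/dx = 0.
A single point: x = -18.7228. The characteristic through (-6.6464, 3.0191) is x - 4t = const, so x = -6.6464 - 4·3.0191 = -18.7228.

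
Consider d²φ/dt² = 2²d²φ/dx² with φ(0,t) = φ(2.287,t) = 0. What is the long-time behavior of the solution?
As t → ∞, φ oscillates (no decay). Energy is conserved; the solution oscillates indefinitely as standing waves.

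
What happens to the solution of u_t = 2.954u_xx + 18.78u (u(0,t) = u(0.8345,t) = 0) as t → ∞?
u → 0. Diffusion dominates reaction (r=18.78 < κπ²/L²≈41.87); solution decays.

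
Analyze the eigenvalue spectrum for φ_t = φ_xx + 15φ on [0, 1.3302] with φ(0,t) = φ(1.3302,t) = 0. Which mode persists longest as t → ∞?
Eigenvalues: λₙ = n²π²/1.3302² - 15.
First three modes:
  n=1: λ₁ = π²/1.3302² - 15 ≈ -9.422
  n=2: λ₂ = 4π²/1.3302² - 15 ≈ 7.311
  n=3: λ₃ = 9π²/1.3302² - 15 ≈ 35.201
Since π²/1.3302² ≈ 5.578 < 15, λ₁ < 0.
The n=1 mode grows fastest (−λₙ is largest for n=1) → dominates.
Asymptotic: φ ~ c₁ sin(πx/1.3302) e^{9.422t} (exponential growth at rate −λ₁ ≈ 9.422).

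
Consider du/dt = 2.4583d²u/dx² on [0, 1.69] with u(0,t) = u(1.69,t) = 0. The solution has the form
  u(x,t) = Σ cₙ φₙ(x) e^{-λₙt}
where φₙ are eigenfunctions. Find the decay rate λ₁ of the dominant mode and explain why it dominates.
Eigenvalues: λₙ = 2.4583n²π²/1.69².
First three modes:
  n=1: λ₁ = 2.4583π²/1.69² ≈ 8.495
  n=2: λ₂ = 9.8332π²/1.69² ≈ 33.98 (4× faster decay)
  n=3: λ₃ = 22.1247π²/1.69² ≈ 76.455 (9× faster decay)
As t → ∞, higher modes decay exponentially faster. The n=1 mode dominates: u ~ c₁ sin(πx/1.69) e^{-λ₁t}.
Decay rate: λ₁ = 2.4583π²/1.69² ≈ 8.495.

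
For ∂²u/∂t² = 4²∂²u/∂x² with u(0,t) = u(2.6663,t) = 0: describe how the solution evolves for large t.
u oscillates (no decay). Energy is conserved; the solution oscillates indefinitely as standing waves.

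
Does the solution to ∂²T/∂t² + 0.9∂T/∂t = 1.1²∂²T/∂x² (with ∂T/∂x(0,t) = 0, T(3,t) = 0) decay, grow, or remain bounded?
T → 0. Damping (γ=0.9) dissipates energy; oscillations decay exponentially.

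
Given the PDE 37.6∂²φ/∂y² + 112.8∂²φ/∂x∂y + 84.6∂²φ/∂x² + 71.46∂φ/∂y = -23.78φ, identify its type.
Rewriting in standard form: 84.6∂²φ/∂x² + 112.8∂²φ/∂x∂y + 37.6∂²φ/∂y² + 71.46∂φ/∂y + 23.78φ = 0. The second-order coefficients are A = 84.6, B = 112.8, C = 37.6. Since B² - 4AC = 0 = 0, this is a parabolic PDE.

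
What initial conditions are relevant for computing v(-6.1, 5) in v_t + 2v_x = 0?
A single point: x = -16.1. The characteristic through (-6.1, 5) is x - 2t = const, so x = -6.1 - 2·5 = -16.1.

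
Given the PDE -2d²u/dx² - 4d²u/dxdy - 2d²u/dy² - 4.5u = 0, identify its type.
The second-order coefficients are A = -2, B = -4, C = -2. Since B² - 4AC = 0 = 0, this is a parabolic PDE.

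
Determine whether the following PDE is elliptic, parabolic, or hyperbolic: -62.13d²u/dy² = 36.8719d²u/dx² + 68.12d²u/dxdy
Rewriting in standard form: -36.8719d²u/dx² - 68.12d²u/dxdy - 62.13d²u/dy² = 0. Coefficients: A = -36.8719, B = -68.12, C = -62.13. B² - 4AC = -4523.070188, which is negative, so the equation is elliptic.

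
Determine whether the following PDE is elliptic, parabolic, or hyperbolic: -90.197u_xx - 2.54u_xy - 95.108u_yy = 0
Coefficients: A = -90.197, B = -2.54, C = -95.108. B² - 4AC = -34307.373504, which is negative, so the equation is elliptic.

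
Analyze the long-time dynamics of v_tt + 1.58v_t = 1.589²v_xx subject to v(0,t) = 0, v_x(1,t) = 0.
Long-time behavior: v → 0. Damping (γ=1.58) dissipates energy; oscillations decay exponentially.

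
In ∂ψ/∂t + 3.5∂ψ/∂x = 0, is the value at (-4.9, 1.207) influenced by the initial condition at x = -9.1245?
Yes. The characteristic through (-4.9, 1.207) passes through x = -9.1245.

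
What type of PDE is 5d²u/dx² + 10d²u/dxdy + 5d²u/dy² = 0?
With A = 5, B = 10, C = 5, the discriminant is 0. This is a parabolic PDE.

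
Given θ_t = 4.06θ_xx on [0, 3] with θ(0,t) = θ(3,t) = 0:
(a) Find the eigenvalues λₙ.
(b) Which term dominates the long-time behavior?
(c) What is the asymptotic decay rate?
Eigenvalues: λₙ = 4.06n²π²/3².
First three modes:
  n=1: λ₁ = 4.06π²/3² ≈ 4.452
  n=2: λ₂ = 16.24π²/3² ≈ 17.809 (4× faster decay)
  n=3: λ₃ = 36.54π²/3² ≈ 40.071 (9× faster decay)
As t → ∞, higher modes decay exponentially faster. The n=1 mode dominates: θ ~ c₁ sin(πx/3) e^{-λ₁t}.
Decay rate: λ₁ = 4.06π²/3² ≈ 4.452.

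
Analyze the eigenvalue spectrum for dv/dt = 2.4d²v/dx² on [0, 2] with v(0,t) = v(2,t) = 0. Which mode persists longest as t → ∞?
Eigenvalues: λₙ = 2.4n²π²/2².
First three modes:
  n=1: λ₁ = 2.4π²/2² ≈ 5.922
  n=2: λ₂ = 9.6π²/2² ≈ 23.687 (4× faster decay)
  n=3: λ₃ = 21.6π²/2² ≈ 53.296 (9× faster decay)
As t → ∞, higher modes decay exponentially faster. The n=1 mode dominates: v ~ c₁ sin(πx/2) e^{-λ₁t}.
Decay rate: λ₁ = 2.4π²/2² ≈ 5.922.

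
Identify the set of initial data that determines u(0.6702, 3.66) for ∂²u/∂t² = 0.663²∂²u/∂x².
Domain of dependence: [-1.75638, 3.09678]. Signals travel at speed 0.663, so data within |x - 0.6702| ≤ 0.663·3.66 = 2.42658 can reach the point.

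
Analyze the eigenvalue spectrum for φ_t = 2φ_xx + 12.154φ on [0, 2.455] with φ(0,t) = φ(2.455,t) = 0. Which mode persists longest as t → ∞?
Eigenvalues: λₙ = 2n²π²/2.455² - 12.154.
First three modes:
  n=1: λ₁ = 2π²/2.455² - 12.154 ≈ -8.879
  n=2: λ₂ = 8π²/2.455² - 12.154 ≈ 0.946
  n=3: λ₃ = 18π²/2.455² - 12.154 ≈ 17.322
Since 2π²/2.455² ≈ 3.275 < 12.154, λ₁ < 0.
The n=1 mode grows fastest (−λₙ is largest for n=1) → dominates.
Asymptotic: φ ~ c₁ sin(πx/2.455) e^{8.879t} (exponential growth at rate −λ₁ ≈ 8.879).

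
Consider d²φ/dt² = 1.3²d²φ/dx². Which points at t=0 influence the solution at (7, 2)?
Domain of dependence: [4.4, 9.6]. Signals travel at speed 1.3, so data within |x - 7| ≤ 1.3·2 = 2.6 can reach the point.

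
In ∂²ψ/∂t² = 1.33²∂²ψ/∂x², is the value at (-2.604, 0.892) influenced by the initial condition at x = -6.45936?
No. The domain of dependence is [-3.79036, -1.41764], and -6.45936 is outside this interval.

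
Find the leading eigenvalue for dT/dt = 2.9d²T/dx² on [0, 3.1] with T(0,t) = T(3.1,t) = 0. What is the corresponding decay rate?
Eigenvalues: λₙ = 2.9n²π²/3.1².
First three modes:
  n=1: λ₁ = 2.9π²/3.1² ≈ 2.978
  n=2: λ₂ = 11.6π²/3.1² ≈ 11.913 (4× faster decay)
  n=3: λ₃ = 26.1π²/3.1² ≈ 26.805 (9× faster decay)
As t → ∞, higher modes decay exponentially faster. The n=1 mode dominates: T ~ c₁ sin(πx/3.1) e^{-λ₁t}.
Decay rate: λ₁ = 2.9π²/3.1² ≈ 2.978.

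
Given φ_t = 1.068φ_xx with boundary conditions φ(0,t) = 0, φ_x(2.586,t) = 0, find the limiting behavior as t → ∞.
φ → 0. Heat escapes through the Dirichlet boundary.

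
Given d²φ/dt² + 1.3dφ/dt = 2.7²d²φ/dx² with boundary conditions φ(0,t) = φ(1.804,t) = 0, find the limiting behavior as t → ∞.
φ → 0. Damping (γ=1.3) dissipates energy; oscillations decay exponentially.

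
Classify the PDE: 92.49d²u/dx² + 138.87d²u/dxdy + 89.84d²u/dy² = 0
A = 92.49, B = 138.87, C = 89.84. Discriminant B² - 4AC = -13952.3295. Since -13952.3295 < 0, elliptic.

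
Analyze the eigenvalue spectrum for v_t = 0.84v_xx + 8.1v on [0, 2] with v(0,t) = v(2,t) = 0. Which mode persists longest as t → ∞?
Eigenvalues: λₙ = 0.84n²π²/2² - 8.1.
First three modes:
  n=1: λ₁ = 0.84π²/2² - 8.1 ≈ -6.027
  n=2: λ₂ = 3.36π²/2² - 8.1 ≈ 0.19
  n=3: λ₃ = 7.56π²/2² - 8.1 ≈ 10.554
Since 0.84π²/2² ≈ 2.073 < 8.1, λ₁ < 0.
The n=1 mode grows fastest (−λₙ is largest for n=1) → dominates.
Asymptotic: v ~ c₁ sin(πx/2) e^{6.027t} (exponential growth at rate −λ₁ ≈ 6.027).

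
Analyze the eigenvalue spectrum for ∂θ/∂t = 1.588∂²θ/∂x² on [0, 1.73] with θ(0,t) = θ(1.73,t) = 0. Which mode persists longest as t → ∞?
Eigenvalues: λₙ = 1.588n²π²/1.73².
First three modes:
  n=1: λ₁ = 1.588π²/1.73² ≈ 5.237
  n=2: λ₂ = 6.352π²/1.73² ≈ 20.947 (4× faster decay)
  n=3: λ₃ = 14.292π²/1.73² ≈ 47.13 (9× faster decay)
As t → ∞, higher modes decay exponentially faster. The n=1 mode dominates: θ ~ c₁ sin(πx/1.73) e^{-λ₁t}.
Decay rate: λ₁ = 1.588π²/1.73² ≈ 5.237.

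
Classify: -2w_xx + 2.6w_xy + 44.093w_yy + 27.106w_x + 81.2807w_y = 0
Hyperbolic (discriminant = 359.504).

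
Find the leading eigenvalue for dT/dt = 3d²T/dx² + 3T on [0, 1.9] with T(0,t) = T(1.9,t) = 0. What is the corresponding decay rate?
Eigenvalues: λₙ = 3n²π²/1.9² - 3.
First three modes:
  n=1: λ₁ = 3π²/1.9² - 3 ≈ 5.202
  n=2: λ₂ = 12π²/1.9² - 3 ≈ 29.808
  n=3: λ₃ = 27π²/1.9² - 3 ≈ 70.817
Since 3π²/1.9² ≈ 8.202 > 3, all λₙ > 0.
The n=1 mode decays slowest → dominates as t → ∞.
Asymptotic: T ~ c₁ sin(πx/1.9) e^{-λ₁t} with decay rate λ₁ ≈ 5.202.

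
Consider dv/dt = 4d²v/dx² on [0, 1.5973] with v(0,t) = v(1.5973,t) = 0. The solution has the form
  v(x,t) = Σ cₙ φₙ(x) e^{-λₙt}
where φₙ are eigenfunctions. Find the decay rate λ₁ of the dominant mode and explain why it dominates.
Eigenvalues: λₙ = 4n²π²/1.5973².
First three modes:
  n=1: λ₁ = 4π²/1.5973² ≈ 15.473
  n=2: λ₂ = 16π²/1.5973² ≈ 61.894 (4× faster decay)
  n=3: λ₃ = 36π²/1.5973² ≈ 139.261 (9× faster decay)
As t → ∞, higher modes decay exponentially faster. The n=1 mode dominates: v ~ c₁ sin(πx/1.5973) e^{-λ₁t}.
Decay rate: λ₁ = 4π²/1.5973² ≈ 15.473.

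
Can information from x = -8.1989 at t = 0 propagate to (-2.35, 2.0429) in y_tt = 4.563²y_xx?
Yes. The domain of dependence is [-11.6717527, 6.9717527], and -8.1989 ∈ [-11.6717527, 6.9717527].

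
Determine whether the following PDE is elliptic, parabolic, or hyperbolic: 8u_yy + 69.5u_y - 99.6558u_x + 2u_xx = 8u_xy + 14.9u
Rewriting in standard form: 2u_xx - 8u_xy + 8u_yy - 99.6558u_x + 69.5u_y - 14.9u = 0. Coefficients: A = 2, B = -8, C = 8. B² - 4AC = 0, which is zero, so the equation is parabolic.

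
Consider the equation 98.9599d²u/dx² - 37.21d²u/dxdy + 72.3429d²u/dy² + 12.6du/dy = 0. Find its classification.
Elliptic. (A = 98.9599, B = -37.21, C = 72.3429 gives B² - 4AC = -27251.60049884.)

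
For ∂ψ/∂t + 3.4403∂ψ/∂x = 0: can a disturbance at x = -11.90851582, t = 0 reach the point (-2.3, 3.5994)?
No. Only data at x = -14.68301582 affects (-2.3, 3.5994). Advection has one-way propagation along characteristics.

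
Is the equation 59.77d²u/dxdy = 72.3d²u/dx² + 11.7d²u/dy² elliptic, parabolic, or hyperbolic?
Rewriting in standard form: -72.3d²u/dx² + 59.77d²u/dxdy - 11.7d²u/dy² = 0. Computing B² - 4AC with A = -72.3, B = 59.77, C = -11.7: discriminant = 188.8129 (positive). Answer: hyperbolic.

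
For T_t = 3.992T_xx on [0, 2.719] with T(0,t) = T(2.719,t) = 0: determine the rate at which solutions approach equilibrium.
Eigenvalues: λₙ = 3.992n²π²/2.719².
First three modes:
  n=1: λ₁ = 3.992π²/2.719² ≈ 5.329
  n=2: λ₂ = 15.968π²/2.719² ≈ 21.317 (4× faster decay)
  n=3: λ₃ = 35.928π²/2.719² ≈ 47.964 (9× faster decay)
As t → ∞, higher modes decay exponentially faster. The n=1 mode dominates: T ~ c₁ sin(πx/2.719) e^{-λ₁t}.
Decay rate: λ₁ = 3.992π²/2.719² ≈ 5.329.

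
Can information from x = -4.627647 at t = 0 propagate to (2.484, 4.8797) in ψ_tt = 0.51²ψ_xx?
No. The domain of dependence is [-0.004647, 4.972647], and -4.627647 is outside this interval.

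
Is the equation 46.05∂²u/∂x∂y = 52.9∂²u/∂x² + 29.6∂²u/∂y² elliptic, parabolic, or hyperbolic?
Rewriting in standard form: -52.9∂²u/∂x² + 46.05∂²u/∂x∂y - 29.6∂²u/∂y² = 0. Computing B² - 4AC with A = -52.9, B = 46.05, C = -29.6: discriminant = -4142.7575 (negative). Answer: elliptic.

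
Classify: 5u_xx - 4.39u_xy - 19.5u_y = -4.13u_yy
Rewriting in standard form: 5u_xx - 4.39u_xy + 4.13u_yy - 19.5u_y = 0. Elliptic (discriminant = -63.3279).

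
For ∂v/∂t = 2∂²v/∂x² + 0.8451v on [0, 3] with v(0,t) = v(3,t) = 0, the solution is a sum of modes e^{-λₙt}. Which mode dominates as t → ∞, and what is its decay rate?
Eigenvalues: λₙ = 2n²π²/3² - 0.8451.
First three modes:
  n=1: λ₁ = 2π²/3² - 0.8451 ≈ 1.348
  n=2: λ₂ = 8π²/3² - 0.8451 ≈ 7.928
  n=3: λ₃ = 18π²/3² - 0.8451 ≈ 18.894
Since 2π²/3² ≈ 2.193 > 0.8451, all λₙ > 0.
The n=1 mode decays slowest → dominates as t → ∞.
Asymptotic: v ~ c₁ sin(πx/3) e^{-λ₁t} with decay rate λ₁ ≈ 1.348.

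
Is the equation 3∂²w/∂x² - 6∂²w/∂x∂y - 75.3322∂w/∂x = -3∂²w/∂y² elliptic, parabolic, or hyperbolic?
Rewriting in standard form: 3∂²w/∂x² - 6∂²w/∂x∂y + 3∂²w/∂y² - 75.3322∂w/∂x = 0. Computing B² - 4AC with A = 3, B = -6, C = 3: discriminant = 0 (zero). Answer: parabolic.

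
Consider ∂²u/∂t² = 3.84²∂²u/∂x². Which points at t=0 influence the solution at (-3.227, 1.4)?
Domain of dependence: [-8.603, 2.149]. Signals travel at speed 3.84, so data within |x - -3.227| ≤ 3.84·1.4 = 5.376 can reach the point.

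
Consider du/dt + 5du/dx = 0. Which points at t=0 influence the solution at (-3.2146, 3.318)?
A single point: x = -19.8046. The characteristic through (-3.2146, 3.318) is x - 5t = const, so x = -3.2146 - 5·3.318 = -19.8046.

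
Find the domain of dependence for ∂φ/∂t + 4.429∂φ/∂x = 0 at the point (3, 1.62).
A single point: x = -4.17498. The characteristic through (3, 1.62) is x - 4.429t = const, so x = 3 - 4.429·1.62 = -4.17498.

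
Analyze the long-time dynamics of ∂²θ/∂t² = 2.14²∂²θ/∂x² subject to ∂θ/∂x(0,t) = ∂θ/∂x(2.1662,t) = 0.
Long-time behavior: θ oscillates about a mean that drifts linearly in t (generically unbounded; no decay). There is no damping, so the nonconstant modes persist as standing waves (energy conserved, no decay). But with Neumann conditions at both ends the constant mode has eigenvalue 0: the spatial mean M(t) of θ satisfies M'' = 0, so M(t) = M(0) + M'(0)·t. Unless the initial velocity has zero mean (∫θ_t(x,0)dx = 0), the solution grows linearly in t (unbounded, though not exponentially); if it does have zero mean, the solution stays bounded and simply oscillates.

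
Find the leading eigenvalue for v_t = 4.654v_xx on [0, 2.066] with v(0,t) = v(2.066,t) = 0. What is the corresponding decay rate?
Eigenvalues: λₙ = 4.654n²π²/2.066².
First three modes:
  n=1: λ₁ = 4.654π²/2.066² ≈ 10.761
  n=2: λ₂ = 18.616π²/2.066² ≈ 43.045 (4× faster decay)
  n=3: λ₃ = 41.886π²/2.066² ≈ 96.852 (9× faster decay)
As t → ∞, higher modes decay exponentially faster. The n=1 mode dominates: v ~ c₁ sin(πx/2.066) e^{-λ₁t}.
Decay rate: λ₁ = 4.654π²/2.066² ≈ 10.761.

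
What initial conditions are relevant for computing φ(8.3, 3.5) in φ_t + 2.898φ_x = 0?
A single point: x = -1.843. The characteristic through (8.3, 3.5) is x - 2.898t = const, so x = 8.3 - 2.898·3.5 = -1.843.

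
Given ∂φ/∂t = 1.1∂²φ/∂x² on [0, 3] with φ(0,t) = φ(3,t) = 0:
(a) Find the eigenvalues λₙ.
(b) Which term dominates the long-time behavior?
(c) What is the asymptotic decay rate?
Eigenvalues: λₙ = 1.1n²π²/3².
First three modes:
  n=1: λ₁ = 1.1π²/3² ≈ 1.206
  n=2: λ₂ = 4.4π²/3² ≈ 4.825 (4× faster decay)
  n=3: λ₃ = 9.9π²/3² ≈ 10.857 (9× faster decay)
As t → ∞, higher modes decay exponentially faster. The n=1 mode dominates: φ ~ c₁ sin(πx/3) e^{-λ₁t}.
Decay rate: λ₁ = 1.1π²/3² ≈ 1.206.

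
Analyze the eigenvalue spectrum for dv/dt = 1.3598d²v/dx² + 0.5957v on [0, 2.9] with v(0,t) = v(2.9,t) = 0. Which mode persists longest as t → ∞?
Eigenvalues: λₙ = 1.3598n²π²/2.9² - 0.5957.
First three modes:
  n=1: λ₁ = 1.3598π²/2.9² - 0.5957 ≈ 1
  n=2: λ₂ = 5.4392π²/2.9² - 0.5957 ≈ 5.788
  n=3: λ₃ = 12.2382π²/2.9² - 0.5957 ≈ 13.767
Since 1.3598π²/2.9² ≈ 1.596 > 0.5957, all λₙ > 0.
The n=1 mode decays slowest → dominates as t → ∞.
Asymptotic: v ~ c₁ sin(πx/2.9) e^{-λ₁t} with decay rate λ₁ ≈ 1.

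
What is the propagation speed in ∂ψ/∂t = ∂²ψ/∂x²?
Infinite. The heat equation is parabolic, not hyperbolic, so disturbances propagate instantly.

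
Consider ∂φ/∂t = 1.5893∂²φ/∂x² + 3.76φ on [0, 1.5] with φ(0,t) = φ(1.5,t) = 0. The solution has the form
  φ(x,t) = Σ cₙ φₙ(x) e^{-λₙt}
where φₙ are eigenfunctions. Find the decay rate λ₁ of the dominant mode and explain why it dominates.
Eigenvalues: λₙ = 1.5893n²π²/1.5² - 3.76.
First three modes:
  n=1: λ₁ = 1.5893π²/1.5² - 3.76 ≈ 3.211
  n=2: λ₂ = 6.3572π²/1.5² - 3.76 ≈ 24.126
  n=3: λ₃ = 14.3037π²/1.5² - 3.76 ≈ 58.983
Since 1.5893π²/1.5² ≈ 6.971 > 3.76, all λₙ > 0.
The n=1 mode decays slowest → dominates as t → ∞.
Asymptotic: φ ~ c₁ sin(πx/1.5) e^{-λ₁t} with decay rate λ₁ ≈ 3.211.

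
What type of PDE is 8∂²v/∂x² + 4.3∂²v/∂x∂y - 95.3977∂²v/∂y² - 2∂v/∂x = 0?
With A = 8, B = 4.3, C = -95.3977, the discriminant is 3071.2164. This is a hyperbolic PDE.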